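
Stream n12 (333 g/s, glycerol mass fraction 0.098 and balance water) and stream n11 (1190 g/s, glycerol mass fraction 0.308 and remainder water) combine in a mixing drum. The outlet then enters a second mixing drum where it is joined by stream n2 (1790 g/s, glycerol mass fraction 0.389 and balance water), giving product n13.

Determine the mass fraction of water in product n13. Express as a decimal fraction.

Overall, product flow = 3313 g/s.
water in = 333×0.902 + 1190×0.692 + 1790×0.611 = 2217.5 g/s.
water fraction in n13 = 0.669.

0.669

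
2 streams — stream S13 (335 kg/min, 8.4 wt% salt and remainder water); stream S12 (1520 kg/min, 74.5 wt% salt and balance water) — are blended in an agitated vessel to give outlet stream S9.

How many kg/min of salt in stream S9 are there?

salt out = salt in = 335×0.084 + 1520×0.745 = 1160.5 kg/min.

1161 kg/min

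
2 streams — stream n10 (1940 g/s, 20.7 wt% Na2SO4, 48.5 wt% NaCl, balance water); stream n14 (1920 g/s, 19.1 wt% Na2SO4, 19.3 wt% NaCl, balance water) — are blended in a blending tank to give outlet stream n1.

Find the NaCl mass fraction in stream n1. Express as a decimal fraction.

0.340

Total flow out = 1940 + 1920 = 3860 g/s.
NaCl in = 1940×0.485 + 1920×0.193 = 1311.5 g/s.
NaCl mass fraction in n1 = 1311.5/3860 = 0.340.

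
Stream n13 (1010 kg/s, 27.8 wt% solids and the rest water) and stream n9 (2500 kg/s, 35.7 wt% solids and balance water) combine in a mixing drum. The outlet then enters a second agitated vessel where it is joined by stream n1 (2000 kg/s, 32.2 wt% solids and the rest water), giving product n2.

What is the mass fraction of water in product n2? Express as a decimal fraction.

Overall, product flow = 5510 kg/s.
water in = 1010×0.722 + 2500×0.643 + 2000×0.678 = 3692.7 kg/s.
water fraction in n2 = 0.670.

0.670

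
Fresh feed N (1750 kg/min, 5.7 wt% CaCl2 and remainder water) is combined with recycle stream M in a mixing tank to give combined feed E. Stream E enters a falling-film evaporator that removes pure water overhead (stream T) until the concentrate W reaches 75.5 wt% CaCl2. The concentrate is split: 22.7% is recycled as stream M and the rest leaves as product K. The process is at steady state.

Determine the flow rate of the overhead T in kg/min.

1618 kg/min

Overall CaCl2 balance (none leaves overhead): CaCl2 in fresh feed = CaCl2 in product, i.e. 1750×0.057 = (1−0.227)·W·0.755.
W = 99.75/(0.755×0.773) = 170.92 kg/min.
Recycle M = 0.227×170.92 = 38.798 kg/min.
Combined feed E = 1750 + 38.798 = 1788.8 kg/min.
Overhead T = E − W = 1788.8 − 170.92 = 1617.9 kg/min.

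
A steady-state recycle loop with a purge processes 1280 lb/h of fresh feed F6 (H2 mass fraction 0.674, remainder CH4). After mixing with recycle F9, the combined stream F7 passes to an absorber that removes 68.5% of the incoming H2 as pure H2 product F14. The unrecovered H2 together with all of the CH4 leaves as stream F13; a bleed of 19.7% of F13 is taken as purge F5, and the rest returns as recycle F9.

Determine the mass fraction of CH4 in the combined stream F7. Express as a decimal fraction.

CH4 enters only via F6 and leaves only via the purge: 1280×0.326 = 0.197×(CH4 in F13), and the absorber passes all CH4, so CH4 in F7 = CH4 in F13 = 2118.2 lb/h.
H2 in F7: m_A = 1280×0.674 + (1−0.197)·(1−0.685)·m_A, so m_A = 862.72/0.7471 = 1154.8 lb/h.
F7 = 1154.8 + 2118.2 = 3273 lb/h.
CH4 fraction in F7 = 2118.2/3273 = 0.647.

0.647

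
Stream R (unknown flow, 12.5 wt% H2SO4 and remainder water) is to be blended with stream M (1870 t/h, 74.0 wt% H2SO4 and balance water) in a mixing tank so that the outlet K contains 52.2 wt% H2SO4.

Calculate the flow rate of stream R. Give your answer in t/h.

1027 t/h

Let R be the unknown flow. Total out = 1870 + R.
H2SO4 balance: 1383.8 + 0.125·R = 0.522·(1870 + R)
(0.125 − 0.522)·R = 0.522×1870 − 1383.8 = -407.66
R = -407.66 / -0.397 = 1026.9 t/h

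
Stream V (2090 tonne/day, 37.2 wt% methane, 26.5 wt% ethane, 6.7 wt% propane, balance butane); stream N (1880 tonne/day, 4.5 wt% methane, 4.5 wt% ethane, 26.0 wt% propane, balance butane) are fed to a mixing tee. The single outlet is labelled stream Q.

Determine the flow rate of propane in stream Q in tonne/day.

propane out = propane in = 2090×0.067 + 1880×0.260 = 628.83 tonne/day.

628.8 tonne/day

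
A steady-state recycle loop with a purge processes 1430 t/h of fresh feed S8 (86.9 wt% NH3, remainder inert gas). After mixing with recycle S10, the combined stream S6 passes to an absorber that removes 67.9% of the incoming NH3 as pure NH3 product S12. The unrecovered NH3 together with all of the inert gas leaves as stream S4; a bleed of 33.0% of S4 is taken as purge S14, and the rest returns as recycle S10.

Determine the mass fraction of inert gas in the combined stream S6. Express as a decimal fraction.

0.264

inert gas enters only via S8 and leaves only via the purge: 1430×0.131 = 0.330×(inert gas in S4), and the absorber passes all inert gas, so inert gas in S6 = inert gas in S4 = 567.67 t/h.
NH3 in S6: m_A = 1430×0.869 + (1−0.330)·(1−0.679)·m_A, so m_A = 1242.7/0.7849 = 1583.2 t/h.
S6 = 1583.2 + 567.67 = 2150.8 t/h.
inert gas fraction in S6 = 567.67/2150.8 = 0.264.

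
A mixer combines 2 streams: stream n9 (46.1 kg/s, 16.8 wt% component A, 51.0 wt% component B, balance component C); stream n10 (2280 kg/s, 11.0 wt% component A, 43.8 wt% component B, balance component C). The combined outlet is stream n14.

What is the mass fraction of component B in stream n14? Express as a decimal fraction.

Total flow out = 46.1 + 2280 = 2326.1 kg/s.
component B in = 46.1×0.510 + 2280×0.438 = 1022.2 kg/s.
component B mass fraction in n14 = 1022.2/2326.1 = 0.439.

0.439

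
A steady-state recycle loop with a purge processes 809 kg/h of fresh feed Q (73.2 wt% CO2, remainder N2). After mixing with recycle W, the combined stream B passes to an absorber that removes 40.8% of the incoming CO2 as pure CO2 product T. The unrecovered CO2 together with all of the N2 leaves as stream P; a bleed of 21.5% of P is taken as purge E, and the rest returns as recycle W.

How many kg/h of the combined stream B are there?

2115 kg/h

N2 enters only via Q and leaves only via the purge: 809×0.268 = 0.215×(N2 in P), and the absorber passes all N2, so N2 in B = N2 in P = 1008.4 kg/h.
CO2 in B: m_A = 809×0.732 + (1−0.215)·(1−0.408)·m_A, so m_A = 592.19/0.5353 = 1106.3 kg/h.
B = 1106.3 + 1008.4 = 2114.7 kg/h.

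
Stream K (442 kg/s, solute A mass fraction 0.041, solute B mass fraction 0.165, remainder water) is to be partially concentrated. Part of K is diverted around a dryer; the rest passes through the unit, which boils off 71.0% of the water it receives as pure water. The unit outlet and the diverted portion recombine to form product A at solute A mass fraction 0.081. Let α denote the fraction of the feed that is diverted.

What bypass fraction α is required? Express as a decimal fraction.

0.124

All 442×0.041 = 18.122 kg/s of solute A reaches A, so A = 18.122/0.081 = 223.73 kg/s and vapour = 218.27 kg/s.
The evaporator receives (1−α)·442 of feed at 0.794 water and removes 0.710 of that water:
0.710×0.794×(1−α)×442 = 218.27
(1−α) = 218.27/249.17 = 0.8760;  α = 0.1240.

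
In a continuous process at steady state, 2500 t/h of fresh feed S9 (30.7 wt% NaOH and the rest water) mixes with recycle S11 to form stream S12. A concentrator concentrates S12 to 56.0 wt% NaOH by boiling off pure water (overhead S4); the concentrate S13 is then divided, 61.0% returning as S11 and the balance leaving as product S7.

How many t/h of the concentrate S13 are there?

Overall NaOH balance (none leaves overhead): NaOH in fresh feed = NaOH in product, i.e. 2500×0.307 = (1−0.610)·S13·0.560.
S13 = 767.5/(0.560×0.390) = 3514.2 t/h.

3514 t/h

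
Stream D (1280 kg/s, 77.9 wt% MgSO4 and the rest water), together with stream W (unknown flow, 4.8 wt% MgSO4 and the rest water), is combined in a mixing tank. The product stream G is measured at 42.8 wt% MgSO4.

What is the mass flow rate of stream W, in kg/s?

1182 kg/s

Let W be the unknown flow. Total out = 1280 + W.
MgSO4 balance: 997.12 + 0.048·W = 0.428·(1280 + W)
(0.048 − 0.428)·W = 0.428×1280 − 997.12 = -449.28
W = -449.28 / -0.380 = 1182.3 kg/s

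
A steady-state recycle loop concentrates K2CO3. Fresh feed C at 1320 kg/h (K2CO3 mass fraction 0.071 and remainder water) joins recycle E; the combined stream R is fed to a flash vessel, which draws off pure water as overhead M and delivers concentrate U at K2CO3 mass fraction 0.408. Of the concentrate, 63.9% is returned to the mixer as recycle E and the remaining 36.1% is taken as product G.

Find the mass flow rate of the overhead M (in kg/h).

1090 kg/h

Overall K2CO3 balance (none leaves overhead): K2CO3 in fresh feed = K2CO3 in product, i.e. 1320×0.071 = (1−0.639)·U·0.408.
U = 93.72/(0.408×0.361) = 636.3 kg/h.
Recycle E = 0.639×636.3 = 406.6 kg/h.
Combined feed R = 1320 + 406.6 = 1726.6 kg/h.
Overhead M = R − U = 1726.6 − 636.3 = 1090.3 kg/h.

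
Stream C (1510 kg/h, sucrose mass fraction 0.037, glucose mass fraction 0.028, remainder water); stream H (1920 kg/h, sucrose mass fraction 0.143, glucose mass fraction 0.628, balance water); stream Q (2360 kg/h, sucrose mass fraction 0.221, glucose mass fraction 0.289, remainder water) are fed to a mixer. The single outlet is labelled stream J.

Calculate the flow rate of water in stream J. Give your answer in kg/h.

3008 kg/h

water out = water in = 1510×0.935 + 1920×0.229 + 2360×0.490 = 3007.9 kg/h.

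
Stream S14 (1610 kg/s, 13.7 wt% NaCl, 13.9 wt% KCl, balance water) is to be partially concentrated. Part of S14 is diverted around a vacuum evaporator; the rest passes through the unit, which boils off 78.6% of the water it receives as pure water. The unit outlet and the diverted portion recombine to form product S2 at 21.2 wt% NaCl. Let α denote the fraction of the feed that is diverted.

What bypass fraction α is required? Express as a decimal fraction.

0.378

All 1610×0.137 = 220.57 kg/s of NaCl reaches S2, so S2 = 220.57/0.212 = 1040.4 kg/s and vapour = 569.58 kg/s.
The evaporator receives (1−α)·1610 of feed at 0.724 water and removes 0.786 of that water:
0.786×0.724×(1−α)×1610 = 569.58
(1−α) = 569.58/916.19 = 0.6217;  α = 0.3783.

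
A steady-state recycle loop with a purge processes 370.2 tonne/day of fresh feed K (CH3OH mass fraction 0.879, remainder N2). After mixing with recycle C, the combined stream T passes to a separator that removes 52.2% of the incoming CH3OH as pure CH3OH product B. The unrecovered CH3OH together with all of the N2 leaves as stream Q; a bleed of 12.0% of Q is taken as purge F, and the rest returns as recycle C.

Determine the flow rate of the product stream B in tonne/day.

CH3OH in T: m_A = 370.2×0.879 + (1−0.120)·(1−0.522)·m_A, so m_A = 325.41/0.5794 = 561.66 tonne/day.
Product B = 0.522×561.66 = 293.19 tonne/day.

293.2 tonne/day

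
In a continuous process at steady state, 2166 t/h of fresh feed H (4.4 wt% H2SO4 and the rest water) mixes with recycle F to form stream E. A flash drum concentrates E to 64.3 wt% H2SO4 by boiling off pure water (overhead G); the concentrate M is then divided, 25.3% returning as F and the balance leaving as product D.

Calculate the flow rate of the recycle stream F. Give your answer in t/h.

50.2 t/h

Overall H2SO4 balance (none leaves overhead): H2SO4 in fresh feed = H2SO4 in product, i.e. 2166×0.044 = (1−0.253)·M·0.643.
M = 95.304/(0.643×0.747) = 198.42 t/h.
Recycle F = 0.253×198.42 = 50.2 t/h.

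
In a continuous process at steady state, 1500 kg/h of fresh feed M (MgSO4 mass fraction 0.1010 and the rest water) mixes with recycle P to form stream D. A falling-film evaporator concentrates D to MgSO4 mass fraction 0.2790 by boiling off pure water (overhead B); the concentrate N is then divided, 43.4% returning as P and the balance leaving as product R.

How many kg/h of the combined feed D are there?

Overall MgSO4 balance (none leaves overhead): MgSO4 in fresh feed = MgSO4 in product, i.e. 1500×0.101 = (1−0.434)·N·0.279.
N = 151.5/(0.279×0.566) = 959.38 kg/h.
Recycle P = 0.434×959.38 = 416.37 kg/h.
Combined feed D = 1500 + 416.37 = 1916.4 kg/h.

1916 kg/h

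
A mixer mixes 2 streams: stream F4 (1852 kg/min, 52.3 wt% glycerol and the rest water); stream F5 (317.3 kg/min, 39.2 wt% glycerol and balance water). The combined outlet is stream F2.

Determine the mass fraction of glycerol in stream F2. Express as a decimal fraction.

Total flow out = 1852 + 317.3 = 2169.3 kg/min.
glycerol in = 1852×0.523 + 317.3×0.392 = 1093 kg/min.
glycerol mass fraction in F2 = 1093/2169.3 = 0.504.

0.504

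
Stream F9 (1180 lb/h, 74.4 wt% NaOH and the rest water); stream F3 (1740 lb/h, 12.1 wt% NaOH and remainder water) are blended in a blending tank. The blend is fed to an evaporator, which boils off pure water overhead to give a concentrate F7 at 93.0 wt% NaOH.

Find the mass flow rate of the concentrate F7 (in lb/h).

1170 lb/h

NaOH entering = 1180×0.744 + 1740×0.121 = 1088.5 lb/h.
All NaOH reports to F7, so F7 = 1088.5/0.930 = 1170.4 lb/h.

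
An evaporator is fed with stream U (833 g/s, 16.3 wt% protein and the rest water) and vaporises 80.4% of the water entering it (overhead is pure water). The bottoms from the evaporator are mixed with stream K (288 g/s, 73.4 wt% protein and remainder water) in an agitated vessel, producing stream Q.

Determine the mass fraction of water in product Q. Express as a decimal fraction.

0.381

Vapour removed = 0.804×0.837×833 = 560.57 g/s; concentrate = 272.43 g/s.
water reaching the mixer = 136.66 (from concentrate) + 288×0.266 = 213.26 g/s.
Product flow = 272.43 + 288 = 560.43 g/s; water fraction = 0.381.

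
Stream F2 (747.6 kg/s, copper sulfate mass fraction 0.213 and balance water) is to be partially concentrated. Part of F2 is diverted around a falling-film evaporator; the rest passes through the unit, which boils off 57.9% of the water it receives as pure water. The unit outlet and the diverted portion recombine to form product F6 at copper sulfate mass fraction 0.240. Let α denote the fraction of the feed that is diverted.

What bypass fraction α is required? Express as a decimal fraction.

All 747.6×0.213 = 159.24 kg/s of copper sulfate reaches F6, so F6 = 159.24/0.240 = 663.5 kg/s and vapour = 84.105 kg/s.
The evaporator receives (1−α)·747.6 of feed at 0.787 water and removes 0.579 of that water:
0.579×0.787×(1−α)×747.6 = 84.105
(1−α) = 84.105/340.66 = 0.2469;  α = 0.7531.

0.753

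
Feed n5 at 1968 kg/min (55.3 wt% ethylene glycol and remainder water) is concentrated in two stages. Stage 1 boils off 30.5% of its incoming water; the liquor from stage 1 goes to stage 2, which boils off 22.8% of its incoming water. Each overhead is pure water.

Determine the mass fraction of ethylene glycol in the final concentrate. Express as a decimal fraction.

0.697

water in feed = 1968×0.447 = 879.7 kg/min.
After stage 1: water left = (1−0.305)×879.7 = 611.39; stream total = 1699.7 kg/min.
After stage 2: water left = (1−0.228)×611.39 = 471.99; final concentrate = 1560.3 kg/min.
ethylene glycol fraction = 1088.3/1560.3 = 0.697.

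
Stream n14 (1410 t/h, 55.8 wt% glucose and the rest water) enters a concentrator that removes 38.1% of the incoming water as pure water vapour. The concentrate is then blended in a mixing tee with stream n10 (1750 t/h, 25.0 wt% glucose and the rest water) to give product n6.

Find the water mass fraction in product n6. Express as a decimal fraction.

0.581

Vapour removed = 0.381×0.442×1410 = 237.45 t/h; concentrate = 1172.6 t/h.
water reaching the mixer = 385.77 (from concentrate) + 1750×0.750 = 1698.3 t/h.
Product flow = 1172.6 + 1750 = 2922.6 t/h; water fraction = 0.581.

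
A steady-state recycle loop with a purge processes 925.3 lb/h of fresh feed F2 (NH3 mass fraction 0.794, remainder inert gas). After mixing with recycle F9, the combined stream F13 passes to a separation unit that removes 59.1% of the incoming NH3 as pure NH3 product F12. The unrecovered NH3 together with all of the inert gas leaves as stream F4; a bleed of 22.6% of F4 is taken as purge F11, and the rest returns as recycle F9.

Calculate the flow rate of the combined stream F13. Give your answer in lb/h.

inert gas enters only via F2 and leaves only via the purge: 925.3×0.206 = 0.226×(inert gas in F4), and the separation unit passes all inert gas, so inert gas in F13 = inert gas in F4 = 843.42 lb/h.
NH3 in F13: m_A = 925.3×0.794 + (1−0.226)·(1−0.591)·m_A, so m_A = 734.69/0.6834 = 1075 lb/h.
F13 = 1075 + 843.42 = 1918.4 lb/h.

1918 lb/h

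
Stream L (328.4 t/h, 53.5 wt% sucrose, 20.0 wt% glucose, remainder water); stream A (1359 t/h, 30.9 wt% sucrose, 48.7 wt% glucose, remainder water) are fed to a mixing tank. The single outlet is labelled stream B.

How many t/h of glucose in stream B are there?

glucose out = glucose in = 328.4×0.200 + 1359×0.487 = 727.51 t/h.

727.5 t/h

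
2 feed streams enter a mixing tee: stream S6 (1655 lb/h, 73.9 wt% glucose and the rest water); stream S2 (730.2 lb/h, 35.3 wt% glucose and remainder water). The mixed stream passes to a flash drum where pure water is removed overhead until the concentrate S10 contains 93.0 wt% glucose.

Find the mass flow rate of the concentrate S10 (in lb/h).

glucose entering = 1655×0.739 + 730.2×0.353 = 1480.8 lb/h.
All glucose reports to S10, so S10 = 1480.8/0.930 = 1592.3 lb/h.

1592 lb/h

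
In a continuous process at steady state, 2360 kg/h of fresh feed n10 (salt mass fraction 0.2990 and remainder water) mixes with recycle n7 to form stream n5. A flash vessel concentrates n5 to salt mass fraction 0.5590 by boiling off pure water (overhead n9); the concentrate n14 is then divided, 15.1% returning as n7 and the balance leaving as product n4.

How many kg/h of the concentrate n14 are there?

1487 kg/h

Overall salt balance (none leaves overhead): salt in fresh feed = salt in product, i.e. 2360×0.299 = (1−0.151)·n14·0.559.
n14 = 705.64/(0.559×0.849) = 1486.8 kg/h.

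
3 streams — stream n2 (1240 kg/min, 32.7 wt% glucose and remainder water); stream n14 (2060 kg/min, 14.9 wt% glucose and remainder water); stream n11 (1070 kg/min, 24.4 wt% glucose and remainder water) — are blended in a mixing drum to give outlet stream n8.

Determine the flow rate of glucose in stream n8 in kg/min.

973.5 kg/min

glucose out = glucose in = 1240×0.327 + 2060×0.149 + 1070×0.244 = 973.5 kg/min.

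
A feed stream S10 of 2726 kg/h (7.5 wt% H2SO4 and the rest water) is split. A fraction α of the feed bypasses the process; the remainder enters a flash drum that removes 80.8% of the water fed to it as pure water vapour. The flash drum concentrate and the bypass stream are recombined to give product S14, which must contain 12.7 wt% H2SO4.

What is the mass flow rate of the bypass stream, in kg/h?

1233 kg/h

All 2726×0.075 = 204.45 kg/h of H2SO4 reaches S14, so S14 = 204.45/0.127 = 1609.8 kg/h and vapour = 1116.2 kg/h.
The evaporator receives (1−α)·2726 of feed at 0.925 water and removes 0.808 of that water:
0.808×0.925×(1−α)×2726 = 1116.2
(1−α) = 1116.2/2037.4 = 0.5478;  α = 0.4522.
Bypass flow = 0.4522×2726 = 1232.6 kg/h.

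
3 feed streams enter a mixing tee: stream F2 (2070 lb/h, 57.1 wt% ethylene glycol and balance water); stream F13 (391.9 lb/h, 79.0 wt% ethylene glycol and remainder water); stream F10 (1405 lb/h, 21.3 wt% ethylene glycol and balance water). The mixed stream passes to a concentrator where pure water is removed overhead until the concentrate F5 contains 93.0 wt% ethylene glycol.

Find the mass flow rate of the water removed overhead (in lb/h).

1941 lb/h

ethylene glycol entering = 2070×0.571 + 391.9×0.790 + 1405×0.213 = 1790.8 lb/h.
All ethylene glycol reports to F5, so F5 = 1790.8/0.930 = 1925.6 lb/h.
Total feed = 3866.9 lb/h; overhead = 3866.9 − 1925.6 = 1941.3 lb/h.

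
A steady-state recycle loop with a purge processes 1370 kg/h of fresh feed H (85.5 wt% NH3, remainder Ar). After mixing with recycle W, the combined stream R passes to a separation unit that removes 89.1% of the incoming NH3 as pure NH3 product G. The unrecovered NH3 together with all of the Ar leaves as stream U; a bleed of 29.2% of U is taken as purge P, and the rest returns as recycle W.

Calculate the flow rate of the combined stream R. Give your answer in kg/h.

Ar enters only via H and leaves only via the purge: 1370×0.145 = 0.292×(Ar in U), and the separation unit passes all Ar, so Ar in R = Ar in U = 680.31 kg/h.
NH3 in R: m_A = 1370×0.855 + (1−0.292)·(1−0.891)·m_A, so m_A = 1171.3/0.9228 = 1269.3 kg/h.
R = 1269.3 + 680.31 = 1949.6 kg/h.

1950 kg/h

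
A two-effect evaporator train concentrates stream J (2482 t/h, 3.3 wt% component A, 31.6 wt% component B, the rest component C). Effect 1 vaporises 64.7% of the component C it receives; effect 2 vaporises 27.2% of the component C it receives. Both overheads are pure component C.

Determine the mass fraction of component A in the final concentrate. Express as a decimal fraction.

component C in feed = 2482×0.651 = 1615.8 t/h.
After stage 1: component C left = (1−0.647)×1615.8 = 570.37; stream total = 1436.6 t/h.
After stage 2: component C left = (1−0.272)×570.37 = 415.23; final concentrate = 1281.4 t/h.
component A fraction = 81.906/1281.4 = 0.0639.

0.0639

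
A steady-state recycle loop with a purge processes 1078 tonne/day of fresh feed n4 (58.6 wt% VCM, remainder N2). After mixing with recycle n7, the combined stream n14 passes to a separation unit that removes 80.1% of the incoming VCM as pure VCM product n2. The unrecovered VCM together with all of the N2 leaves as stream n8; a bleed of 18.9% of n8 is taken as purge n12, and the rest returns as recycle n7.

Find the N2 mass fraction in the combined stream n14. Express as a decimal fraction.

0.758

N2 enters only via n4 and leaves only via the purge: 1078×0.414 = 0.189×(N2 in n8), and the separation unit passes all N2, so N2 in n14 = N2 in n8 = 2361.3 tonne/day.
VCM in n14: m_A = 1078×0.586 + (1−0.189)·(1−0.801)·m_A, so m_A = 631.71/0.8386 = 753.28 tonne/day.
n14 = 753.28 + 2361.3 = 3114.6 tonne/day.
N2 fraction in n14 = 2361.3/3114.6 = 0.758.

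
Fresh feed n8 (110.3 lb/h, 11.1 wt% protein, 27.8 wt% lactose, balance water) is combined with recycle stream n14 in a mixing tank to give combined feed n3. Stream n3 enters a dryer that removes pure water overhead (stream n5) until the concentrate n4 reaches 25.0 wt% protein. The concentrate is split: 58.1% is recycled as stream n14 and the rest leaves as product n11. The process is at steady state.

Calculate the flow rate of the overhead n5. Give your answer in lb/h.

61.33 lb/h

Overall protein balance (none leaves overhead): protein in fresh feed = protein in product, i.e. 110.3×0.111 = (1−0.581)·n4·0.250.
n4 = 12.243/(0.250×0.419) = 116.88 lb/h.
Recycle n14 = 0.581×116.88 = 67.908 lb/h.
Combined feed n3 = 110.3 + 67.908 = 178.21 lb/h.
Overhead n5 = n3 − n4 = 178.21 − 116.88 = 61.327 lb/h.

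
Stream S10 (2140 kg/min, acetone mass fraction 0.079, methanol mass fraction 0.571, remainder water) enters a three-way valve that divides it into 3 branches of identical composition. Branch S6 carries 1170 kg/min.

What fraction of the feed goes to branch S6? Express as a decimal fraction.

0.547

Fraction to S6 = 1170/2140 = 0.5467.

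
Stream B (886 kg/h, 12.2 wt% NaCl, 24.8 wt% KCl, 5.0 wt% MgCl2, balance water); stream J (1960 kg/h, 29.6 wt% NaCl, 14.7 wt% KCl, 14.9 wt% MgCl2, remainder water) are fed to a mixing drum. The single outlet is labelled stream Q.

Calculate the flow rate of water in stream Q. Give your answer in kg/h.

1314 kg/h

water out = water in = 886×0.580 + 1960×0.408 = 1313.6 kg/h.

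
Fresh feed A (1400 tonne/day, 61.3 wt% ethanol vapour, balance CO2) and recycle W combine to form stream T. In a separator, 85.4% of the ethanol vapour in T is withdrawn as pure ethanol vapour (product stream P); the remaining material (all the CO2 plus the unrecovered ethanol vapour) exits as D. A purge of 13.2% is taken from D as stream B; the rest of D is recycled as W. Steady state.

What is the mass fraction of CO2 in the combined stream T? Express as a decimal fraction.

0.807

CO2 enters only via A and leaves only via the purge: 1400×0.387 = 0.132×(CO2 in D), and the separator passes all CO2, so CO2 in T = CO2 in D = 4104.5 tonne/day.
ethanol vapour in T: m_A = 1400×0.613 + (1−0.132)·(1−0.854)·m_A, so m_A = 858.2/0.8733 = 982.74 tonne/day.
T = 982.74 + 4104.5 = 5087.3 tonne/day.
CO2 fraction in T = 4104.5/5087.3 = 0.807.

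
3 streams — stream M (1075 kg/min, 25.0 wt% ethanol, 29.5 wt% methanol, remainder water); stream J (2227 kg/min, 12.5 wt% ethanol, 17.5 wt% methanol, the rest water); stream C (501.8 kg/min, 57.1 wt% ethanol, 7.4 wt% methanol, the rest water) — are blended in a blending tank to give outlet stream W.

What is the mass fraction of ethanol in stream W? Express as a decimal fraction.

Total flow out = 1075 + 2227 + 501.8 = 3803.8 kg/min.
ethanol in = 1075×0.250 + 2227×0.125 + 501.8×0.571 = 833.65 kg/min.
ethanol mass fraction in W = 833.65/3803.8 = 0.2192.

0.2192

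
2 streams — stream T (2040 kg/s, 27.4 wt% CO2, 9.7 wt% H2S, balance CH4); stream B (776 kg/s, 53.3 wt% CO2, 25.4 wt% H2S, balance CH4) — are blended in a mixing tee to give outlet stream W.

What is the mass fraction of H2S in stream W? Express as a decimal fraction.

0.140

Total flow out = 2040 + 776 = 2816 kg/s.
H2S in = 2040×0.097 + 776×0.254 = 394.98 kg/s.
H2S mass fraction in W = 394.98/2816 = 0.140.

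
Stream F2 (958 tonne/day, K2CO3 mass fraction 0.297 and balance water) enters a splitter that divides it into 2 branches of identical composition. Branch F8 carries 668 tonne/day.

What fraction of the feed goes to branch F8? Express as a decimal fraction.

Fraction to F8 = 668/958 = 0.6973.

0.697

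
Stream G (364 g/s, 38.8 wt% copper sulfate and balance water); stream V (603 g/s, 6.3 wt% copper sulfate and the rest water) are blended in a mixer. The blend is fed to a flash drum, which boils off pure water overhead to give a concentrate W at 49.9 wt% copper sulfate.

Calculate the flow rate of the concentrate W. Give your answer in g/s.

copper sulfate entering = 364×0.388 + 603×0.063 = 179.22 g/s.
All copper sulfate reports to W, so W = 179.22/0.499 = 359.16 g/s.

359.2 g/s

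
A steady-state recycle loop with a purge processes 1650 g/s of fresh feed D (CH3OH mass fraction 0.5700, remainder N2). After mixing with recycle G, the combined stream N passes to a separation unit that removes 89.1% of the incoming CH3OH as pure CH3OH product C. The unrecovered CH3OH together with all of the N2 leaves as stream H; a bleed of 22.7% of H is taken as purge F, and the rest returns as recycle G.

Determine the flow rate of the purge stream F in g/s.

734.9 g/s

N2 enters only via D and leaves only via the purge: 1650×0.430 = 0.227×(N2 in H), and the separation unit passes all N2, so N2 in N = N2 in H = 3125.6 g/s.
CH3OH in N: m_A = 1650×0.570 + (1−0.227)·(1−0.891)·m_A, so m_A = 940.5/0.9157 = 1027 g/s.
H = (1−0.891)×1027 + 3125.6 = 3237.5 g/s.
Purge F = 0.227×3237.5 = 734.91 g/s.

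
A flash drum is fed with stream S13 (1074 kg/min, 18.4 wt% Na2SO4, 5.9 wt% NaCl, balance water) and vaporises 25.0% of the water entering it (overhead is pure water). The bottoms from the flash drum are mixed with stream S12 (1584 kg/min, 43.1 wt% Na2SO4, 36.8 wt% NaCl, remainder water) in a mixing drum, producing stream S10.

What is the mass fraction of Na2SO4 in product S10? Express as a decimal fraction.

Vapour removed = 0.250×0.757×1074 = 203.25 kg/min; concentrate = 870.75 kg/min.
Na2SO4 reaching the mixer = 197.62 (from concentrate) + 1584×0.431 = 880.32 kg/min.
Product flow = 870.75 + 1584 = 2454.7 kg/min; Na2SO4 fraction = 0.359.

0.359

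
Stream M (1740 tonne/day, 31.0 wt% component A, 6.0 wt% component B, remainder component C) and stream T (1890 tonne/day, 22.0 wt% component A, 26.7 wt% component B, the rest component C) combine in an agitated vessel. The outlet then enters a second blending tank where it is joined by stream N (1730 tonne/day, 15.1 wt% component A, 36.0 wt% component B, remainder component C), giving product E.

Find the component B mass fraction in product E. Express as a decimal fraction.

0.2298

Overall, product flow = 5360 tonne/day.
component B in = 1740×0.060 + 1890×0.267 + 1730×0.360 = 1231.8 tonne/day.
component B fraction in E = 0.2298.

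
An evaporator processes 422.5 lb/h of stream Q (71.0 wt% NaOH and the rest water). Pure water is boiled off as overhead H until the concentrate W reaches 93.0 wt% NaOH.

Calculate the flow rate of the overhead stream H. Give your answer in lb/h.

NaOH is conserved: 422.5×0.710 = 299.97 lb/h all reports to the concentrate.
Concentrate = 299.97/(target fraction) = 322.55 lb/h.
Overhead = 422.5 − 322.55 = 99.946 lb/h.

99.95 lb/h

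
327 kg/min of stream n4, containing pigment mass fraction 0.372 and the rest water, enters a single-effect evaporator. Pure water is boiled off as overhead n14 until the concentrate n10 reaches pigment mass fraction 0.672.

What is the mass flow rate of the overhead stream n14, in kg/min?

146 kg/min

pigment is conserved: 327×0.372 = 121.64 kg/min all reports to the concentrate.
Concentrate = 121.64/(target fraction) = 181.02 kg/min.
Overhead = 327 − 181.02 = 145.98 kg/min.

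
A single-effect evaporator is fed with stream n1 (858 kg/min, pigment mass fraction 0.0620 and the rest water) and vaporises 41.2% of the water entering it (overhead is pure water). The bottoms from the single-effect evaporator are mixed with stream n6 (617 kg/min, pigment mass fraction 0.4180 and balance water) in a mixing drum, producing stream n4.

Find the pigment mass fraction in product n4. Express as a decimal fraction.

0.2721

Vapour removed = 0.412×0.938×858 = 331.58 kg/min; concentrate = 526.42 kg/min.
pigment reaching the mixer = 53.196 (from concentrate) + 617×0.418 = 311.1 kg/min.
Product flow = 526.42 + 617 = 1143.4 kg/min; pigment fraction = 0.2721.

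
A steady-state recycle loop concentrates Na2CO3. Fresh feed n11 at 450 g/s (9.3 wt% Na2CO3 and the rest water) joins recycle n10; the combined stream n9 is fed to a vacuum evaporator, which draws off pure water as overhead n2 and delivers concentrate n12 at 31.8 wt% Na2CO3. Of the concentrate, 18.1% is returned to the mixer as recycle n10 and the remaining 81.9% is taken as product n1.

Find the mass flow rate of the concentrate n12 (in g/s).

Overall Na2CO3 balance (none leaves overhead): Na2CO3 in fresh feed = Na2CO3 in product, i.e. 450×0.093 = (1−0.181)·n12·0.318.
n12 = 41.85/(0.318×0.819) = 160.69 g/s.

160.7 g/s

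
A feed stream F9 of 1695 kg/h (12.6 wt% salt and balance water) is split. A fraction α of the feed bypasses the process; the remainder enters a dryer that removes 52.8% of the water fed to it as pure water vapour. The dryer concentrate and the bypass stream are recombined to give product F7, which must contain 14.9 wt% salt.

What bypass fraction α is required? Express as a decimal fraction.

0.665

All 1695×0.126 = 213.57 kg/h of salt reaches F7, so F7 = 213.57/0.149 = 1433.4 kg/h and vapour = 261.64 kg/h.
The evaporator receives (1−α)·1695 of feed at 0.874 water and removes 0.528 of that water:
0.528×0.874×(1−α)×1695 = 261.64
(1−α) = 261.64/782.2 = 0.3345;  α = 0.6655.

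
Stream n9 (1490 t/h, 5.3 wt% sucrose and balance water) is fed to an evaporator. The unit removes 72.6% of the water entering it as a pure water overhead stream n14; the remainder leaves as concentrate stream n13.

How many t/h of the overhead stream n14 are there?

water entering = 1490×0.947 = 1411 t/h; overhead removed = 0.726×1411 = 1024.4 t/h.

1024 t/h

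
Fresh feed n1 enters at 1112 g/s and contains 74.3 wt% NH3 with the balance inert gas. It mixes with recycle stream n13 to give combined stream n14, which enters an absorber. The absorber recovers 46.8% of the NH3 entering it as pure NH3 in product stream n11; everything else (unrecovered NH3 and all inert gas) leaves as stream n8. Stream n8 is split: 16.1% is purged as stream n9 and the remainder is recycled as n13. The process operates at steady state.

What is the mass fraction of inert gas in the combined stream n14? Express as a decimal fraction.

0.543

inert gas enters only via n1 and leaves only via the purge: 1112×0.257 = 0.161×(inert gas in n8), and the absorber passes all inert gas, so inert gas in n14 = inert gas in n8 = 1775.1 g/s.
NH3 in n14: m_A = 1112×0.743 + (1−0.161)·(1−0.468)·m_A, so m_A = 826.22/0.5537 = 1492.3 g/s.
n14 = 1492.3 + 1775.1 = 3267.4 g/s.
inert gas fraction in n14 = 1775.1/3267.4 = 0.543.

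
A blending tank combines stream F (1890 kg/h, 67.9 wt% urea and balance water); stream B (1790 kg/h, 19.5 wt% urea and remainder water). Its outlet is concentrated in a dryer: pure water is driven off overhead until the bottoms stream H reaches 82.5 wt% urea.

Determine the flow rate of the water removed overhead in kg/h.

1701 kg/h

urea entering = 1890×0.679 + 1790×0.195 = 1632.4 kg/h.
All urea reports to H, so H = 1632.4/0.825 = 1978.6 kg/h.
Total feed = 3680 kg/h; overhead = 3680 − 1978.6 = 1701.4 kg/h.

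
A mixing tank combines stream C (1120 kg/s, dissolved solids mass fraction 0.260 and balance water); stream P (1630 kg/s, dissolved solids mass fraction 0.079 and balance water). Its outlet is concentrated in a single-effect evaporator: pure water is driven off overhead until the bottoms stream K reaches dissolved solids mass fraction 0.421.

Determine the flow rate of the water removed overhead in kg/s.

1752 kg/s

dissolved solids entering = 1120×0.260 + 1630×0.079 = 419.97 kg/s.
All dissolved solids reports to K, so K = 419.97/0.421 = 997.55 kg/s.
Total feed = 2750 kg/s; overhead = 2750 − 997.55 = 1752.4 kg/s.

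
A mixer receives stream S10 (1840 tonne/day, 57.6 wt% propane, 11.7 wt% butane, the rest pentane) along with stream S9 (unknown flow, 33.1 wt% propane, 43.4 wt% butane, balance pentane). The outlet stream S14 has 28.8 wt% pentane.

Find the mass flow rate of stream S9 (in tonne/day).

Let S9 be the unknown flow. Total out = 1840 + S9.
pentane balance: 564.88 + 0.235·S9 = 0.288·(1840 + S9)
(0.235 − 0.288)·S9 = 0.288×1840 − 564.88 = -34.96
S9 = -34.96 / -0.053 = 659.62 tonne/day

659.6 tonne/day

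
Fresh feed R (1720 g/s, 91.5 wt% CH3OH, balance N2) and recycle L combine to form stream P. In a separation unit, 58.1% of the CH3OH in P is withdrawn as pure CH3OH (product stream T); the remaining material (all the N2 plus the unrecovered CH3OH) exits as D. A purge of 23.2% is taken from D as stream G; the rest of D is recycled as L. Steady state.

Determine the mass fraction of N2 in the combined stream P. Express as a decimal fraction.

0.2136

N2 enters only via R and leaves only via the purge: 1720×0.085 = 0.232×(N2 in D), and the separation unit passes all N2, so N2 in P = N2 in D = 630.17 g/s.
CH3OH in P: m_A = 1720×0.915 + (1−0.232)·(1−0.581)·m_A, so m_A = 1573.8/0.6782 = 2320.5 g/s.
P = 2320.5 + 630.17 = 2950.7 g/s.
N2 fraction in P = 630.17/2950.7 = 0.2136.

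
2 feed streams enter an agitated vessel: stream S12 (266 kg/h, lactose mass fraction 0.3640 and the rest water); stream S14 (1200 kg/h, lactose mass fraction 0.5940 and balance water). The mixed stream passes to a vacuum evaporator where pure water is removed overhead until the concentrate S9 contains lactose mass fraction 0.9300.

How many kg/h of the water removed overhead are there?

595.4 kg/h

lactose entering = 266×0.364 + 1200×0.594 = 809.62 kg/h.
All lactose reports to S9, so S9 = 809.62/0.930 = 870.56 kg/h.
Total feed = 1466 kg/h; overhead = 1466 − 870.56 = 595.44 kg/h.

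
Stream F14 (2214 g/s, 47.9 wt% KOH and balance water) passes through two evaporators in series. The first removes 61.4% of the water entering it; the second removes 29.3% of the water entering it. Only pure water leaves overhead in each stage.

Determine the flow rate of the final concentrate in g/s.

1375 g/s

water in feed = 2214×0.521 = 1153.5 g/s.
After stage 1: water left = (1−0.614)×1153.5 = 445.25; stream total = 1505.8 g/s.
After stage 2: water left = (1−0.293)×445.25 = 314.79; final concentrate = 1375.3 g/s.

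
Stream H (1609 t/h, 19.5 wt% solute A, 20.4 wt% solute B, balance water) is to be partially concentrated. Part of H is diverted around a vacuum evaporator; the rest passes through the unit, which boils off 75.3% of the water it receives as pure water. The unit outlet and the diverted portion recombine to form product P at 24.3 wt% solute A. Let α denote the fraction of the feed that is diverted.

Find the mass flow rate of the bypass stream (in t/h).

906.7 t/h

All 1609×0.195 = 313.75 t/h of solute A reaches P, so P = 313.75/0.243 = 1291.2 t/h and vapour = 317.83 t/h.
The evaporator receives (1−α)·1609 of feed at 0.601 water and removes 0.753 of that water:
0.753×0.601×(1−α)×1609 = 317.83
(1−α) = 317.83/728.16 = 0.4365;  α = 0.5635.
Bypass flow = 0.5635×1609 = 906.7 t/h.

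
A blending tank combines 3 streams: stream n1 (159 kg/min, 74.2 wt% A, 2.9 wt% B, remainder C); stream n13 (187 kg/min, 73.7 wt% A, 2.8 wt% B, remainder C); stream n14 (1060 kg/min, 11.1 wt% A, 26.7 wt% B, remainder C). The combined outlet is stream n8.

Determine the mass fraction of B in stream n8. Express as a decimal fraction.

Total flow out = 159 + 187 + 1060 = 1406 kg/min.
B in = 159×0.029 + 187×0.028 + 1060×0.267 = 292.87 kg/min.
B mass fraction in n8 = 292.87/1406 = 0.2083.

0.2083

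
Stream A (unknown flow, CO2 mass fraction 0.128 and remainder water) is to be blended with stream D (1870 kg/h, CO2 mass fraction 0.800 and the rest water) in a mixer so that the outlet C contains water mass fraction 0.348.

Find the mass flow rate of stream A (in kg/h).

528.2 kg/h

Let A be the unknown flow. Total out = 1870 + A.
water balance: 374 + 0.872·A = 0.348·(1870 + A)
(0.872 − 0.348)·A = 0.348×1870 − 374 = 276.76
A = 276.76 / 0.524 = 528.17 kg/h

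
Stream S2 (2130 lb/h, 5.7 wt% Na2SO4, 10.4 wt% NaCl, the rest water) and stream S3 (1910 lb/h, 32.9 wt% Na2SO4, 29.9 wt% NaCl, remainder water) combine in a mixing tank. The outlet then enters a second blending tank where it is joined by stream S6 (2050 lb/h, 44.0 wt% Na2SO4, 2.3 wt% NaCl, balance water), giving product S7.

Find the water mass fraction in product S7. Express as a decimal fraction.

Overall, product flow = 6090 lb/h.
water in = 2130×0.839 + 1910×0.372 + 2050×0.537 = 3598.4 lb/h.
water fraction in S7 = 0.5909.

0.5909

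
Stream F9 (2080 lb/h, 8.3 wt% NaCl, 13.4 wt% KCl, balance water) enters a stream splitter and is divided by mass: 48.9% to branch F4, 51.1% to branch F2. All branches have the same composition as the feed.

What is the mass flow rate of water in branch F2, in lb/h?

832.2 lb/h

Branch F2 total = 0.511×2080 = 1062.9 lb/h.
water in F2 = 0.783×1062.9 = 832.24 lb/h.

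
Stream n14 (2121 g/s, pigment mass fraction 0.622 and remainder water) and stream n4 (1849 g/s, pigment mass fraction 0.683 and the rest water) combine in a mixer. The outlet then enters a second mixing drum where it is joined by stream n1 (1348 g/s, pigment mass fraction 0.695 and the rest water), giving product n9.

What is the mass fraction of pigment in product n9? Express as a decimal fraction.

Overall, product flow = 5318 g/s.
pigment in = 2121×0.622 + 1849×0.683 + 1348×0.695 = 3519 g/s.
pigment fraction in n9 = 0.662.

0.662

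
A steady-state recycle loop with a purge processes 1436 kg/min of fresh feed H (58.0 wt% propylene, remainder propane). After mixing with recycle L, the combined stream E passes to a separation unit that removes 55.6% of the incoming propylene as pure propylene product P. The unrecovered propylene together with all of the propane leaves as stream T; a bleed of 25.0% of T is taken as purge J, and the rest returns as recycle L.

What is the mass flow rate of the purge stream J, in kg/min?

741.7 kg/min

propane enters only via H and leaves only via the purge: 1436×0.420 = 0.250×(propane in T), and the separation unit passes all propane, so propane in E = propane in T = 2412.5 kg/min.
propylene in E: m_A = 1436×0.580 + (1−0.250)·(1−0.556)·m_A, so m_A = 832.88/0.6670 = 1248.7 kg/min.
T = (1−0.556)×1248.7 + 2412.5 = 2966.9 kg/min.
Purge J = 0.250×2966.9 = 741.73 kg/min.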